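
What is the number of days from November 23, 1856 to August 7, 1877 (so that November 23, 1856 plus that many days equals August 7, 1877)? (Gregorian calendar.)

Nov 23, 1856 → Nov 23, 1857: 365 days.
Nov 23, 1857 → Nov 23, 1858: 365 days.
Nov 23, 1858 → Nov 23, 1859: 365 days.
Nov 23, 1859 → Nov 23, 1860: 366 days (Feb 29, 1860 is in that span).
Nov 23, 1860 → Nov 23, 1861: 365 days.
Nov 23, 1861 → Nov 23, 1862: 365 days.
Nov 23, 1862 → Nov 23, 1863: 365 days.
Nov 23, 1863 → Nov 23, 1864: 366 days (Feb 29, 1864 is in that span).
Nov 23, 1864 → Nov 23, 1865: 365 days.
Nov 23, 1865 → Nov 23, 1866: 365 days.
Nov 23, 1866 → Nov 23, 1867: 365 days.
Nov 23, 1867 → Nov 23, 1868: 366 days (Feb 29, 1868 is in that span).
Nov 23, 1868 → Nov 23, 1869: 365 days.
Nov 23, 1869 → Nov 23, 1870: 365 days.
Nov 23, 1870 → Nov 23, 1871: 365 days.
Nov 23, 1871 → Nov 23, 1872: 366 days (Feb 29, 1872 is in that span).
Nov 23, 1872 → Nov 23, 1873: 365 days.
Nov 23, 1873 → Nov 23, 1874: 365 days.
Nov 23, 1874 → Nov 23, 1875: 365 days.
Nov 23, 1875 → Nov 23, 1876: 366 days (Feb 29, 1876 is in that span).
Nov 23, 1876 → Dec 23, 1876: 30 days (November has 30).
Dec 23, 1876 → Jan 23, 1877: 31 days (December has 31).
Jan 23, 1877 → Feb 23, 1877: 31 days (January has 31).
Feb 23, 1877 → Mar 23, 1877: 28 days (February has 28).
Mar 23, 1877 → Apr 23, 1877: 31 days (March has 31).
Apr 23, 1877 → May 23, 1877: 30 days (April has 30).
May 23, 1877 → Jun 23, 1877: 31 days (May has 31).
Jun 23, 1877 → Jul 23, 1877: 30 days (June has 30).
Jul 23, 1877 → Aug 7, 1877: 15 days.
Total: 7562 days.

7562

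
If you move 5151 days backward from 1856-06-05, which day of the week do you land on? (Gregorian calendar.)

First find the weekday of Jun 5, 1856. Doomsday rule: the anchor day for the 1800s is Friday. For year 56: 56÷12 = 4 r 8, and 8÷4 = 2, so 4+8+2 = 14.
Friday + 14 ≡ Friday — that's 1856's doomsday.
In June the doomsday date is Jun 6.
Jun 5 is 1 day before Jun 6; 1 mod 7 = 1, so Friday − 1 = Thursday.
5151 mod 7 = 6, so 5151 days before a Thursday is Thursday − 6 = Friday.

Friday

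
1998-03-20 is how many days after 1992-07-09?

Jul 9, 1992 → Jul 9, 1993: 365 days.
Jul 9, 1993 → Jul 9, 1994: 365 days.
Jul 9, 1994 → Jul 9, 1995: 365 days.
Jul 9, 1995 → Jul 9, 1996: 366 days (Feb 29, 1996 is in that span).
Jul 9, 1996 → Jul 9, 1997: 365 days.
Jul 9, 1997 → Aug 9, 1997: 31 days (July has 31).
Aug 9, 1997 → Sep 9, 1997: 31 days (August has 31).
Sep 9, 1997 → Oct 9, 1997: 30 days (September has 30).
Oct 9, 1997 → Nov 9, 1997: 31 days (October has 31).
Nov 9, 1997 → Dec 9, 1997: 30 days (November has 30).
Dec 9, 1997 → Jan 9, 1998: 31 days (December has 31).
Jan 9, 1998 → Feb 9, 1998: 31 days (January has 31).
Feb 9, 1998 → Mar 9, 1998: 28 days (February has 28).
Mar 9, 1998 → Mar 20, 1998: 11 days.
Total: 2080 days.

2080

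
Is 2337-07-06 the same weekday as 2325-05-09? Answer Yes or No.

From May 9, 2325 to Jul 6, 2337 is 4441 days.
4441 mod 7 = 3, so they are different weekdays.
(May 9, 2325 is a Saturday; Jul 6, 2337 is a Tuesday.)

No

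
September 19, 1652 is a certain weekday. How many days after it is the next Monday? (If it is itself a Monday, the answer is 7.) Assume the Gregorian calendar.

4

Sep 19, 1652 is a Thursday.
From Thursday to the next Monday is 4 days.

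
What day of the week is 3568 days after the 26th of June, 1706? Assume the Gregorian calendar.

Thursday

First find the weekday of Jun 26, 1706. Doomsday rule: the anchor day for the 1700s is Sunday. For year 06: 6÷12 = 0 r 6, and 6÷4 = 1, so 0+6+1 = 7.
Sunday + 7 ≡ Sunday — that's 1706's doomsday.
In June the doomsday date is Jun 6.
Jun 26 is 20 days after Jun 6; 20 mod 7 = 6, so Sunday + 6 = Saturday.
3568 mod 7 = 5, so 3568 days after a Saturday is Saturday + 5 = Thursday.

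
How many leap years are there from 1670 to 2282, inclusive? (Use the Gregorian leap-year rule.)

148

Multiples of 4 in [1670,2282]: 153.
Of those, multiples of 100: 6 (not leap unless ÷400).
Multiples of 400: 1.
Leap years = 153 − 6 + 1 = 148.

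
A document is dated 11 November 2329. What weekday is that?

Doomsday rule: the anchor day for the 2300s is Wednesday. For year 29: 29÷12 = 2 r 5, and 5÷4 = 1, so 2+5+1 = 8.
Wednesday + 8 ≡ Thursday — that's 2329's doomsday.
In November the doomsday date is Nov 7.
Nov 11 is 4 days after Nov 7; 4 mod 7 = 4, so Thursday + 4 = Monday.

Monday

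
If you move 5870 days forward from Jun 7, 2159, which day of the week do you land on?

Jun 7, 2159 is a Thursday.
5870 mod 7 = 4, so 5870 days after a Thursday is Thursday + 4 = Monday.

Monday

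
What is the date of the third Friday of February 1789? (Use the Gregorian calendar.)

February 20, 1789

February 1, 1789 is a Sunday.
The first Friday is therefore February 6 (5 days later).
The third Friday is 6 + 2×7 = February 20.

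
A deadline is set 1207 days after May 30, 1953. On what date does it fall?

+365 (one year) → May 30, 1954 (842 left).
+365 (one year) → May 30, 1955 (477 left).
+366 (one year; includes Feb 29, 1956) → May 30, 1956 (111 left).
May has 31 days: +2 → Jun 1, 1956 (109 left).
Jun has 30 days: +30 → Jul 1, 1956 (79 left).
Jul has 31 days: +31 → Aug 1, 1956 (48 left).
Aug has 31 days: +31 → Sep 1, 1956 (17 left).
+17 → Sep 18, 1956.

September 18, 1956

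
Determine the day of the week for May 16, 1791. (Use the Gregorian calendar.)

Doomsday rule: the anchor day for the 1700s is Sunday. For year 91: 91÷12 = 7 r 7, and 7÷4 = 1, so 7+7+1 = 15.
Sunday + 15 ≡ Monday — that's 1791's doomsday.
In May the doomsday date is May 9.
May 16 is 7 days after May 9; 7 mod 7 = 0, so Monday + 0 = Monday.

Monday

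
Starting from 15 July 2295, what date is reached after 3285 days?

+366 (one year; includes Feb 29, 2296) → Jul 15, 2296 (2919 left).
+365 (one year) → Jul 15, 2297 (2554 left).
+365 (one year) → Jul 15, 2298 (2189 left).
+365 (one year) → Jul 15, 2299 (1824 left).
+365 (one year) → Jul 15, 2300 (1459 left).
+365 (one year) → Jul 15, 2301 (1094 left).
+365 (one year) → Jul 15, 2302 (729 left).
+365 (one year) → Jul 15, 2303 (364 left).
Jul has 31 days: +17 → Aug 1, 2303 (347 left).
Aug has 31 days: +31 → Sep 1, 2303 (316 left).
Sep has 30 days: +30 → Oct 1, 2303 (286 left).
Oct has 31 days: +31 → Nov 1, 2303 (255 left).
Nov has 30 days: +30 → Dec 1, 2303 (225 left).
Dec has 31 days: +31 → Jan 1, 2304 (194 left).
Jan has 31 days: +31 → Feb 1, 2304 (163 left).
Feb has 29 days: +29 → Mar 1, 2304 (134 left).
Mar has 31 days: +31 → Apr 1, 2304 (103 left).
Apr has 30 days: +30 → May 1, 2304 (73 left).
May has 31 days: +31 → Jun 1, 2304 (42 left).
Jun has 30 days: +30 → Jul 1, 2304 (12 left).
+12 → Jul 13, 2304.

July 13, 2304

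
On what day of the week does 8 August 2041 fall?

Thursday

Doomsday rule: the anchor day for the 2000s is Tuesday. For year 41: 41÷12 = 3 r 5, and 5÷4 = 1, so 3+5+1 = 9.
Tuesday + 9 ≡ Thursday — that's 2041's doomsday.
In August the doomsday date is Aug 8.
Aug 8 is the doomsday itself: Thursday.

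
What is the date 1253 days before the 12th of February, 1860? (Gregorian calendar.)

−365 (one year) → Feb 12, 1859 (888 left).
−365 (one year) → Feb 12, 1858 (523 left).
−365 (one year) → Feb 12, 1857 (158 left).
−12 → Jan 31, 1857 (end of Jan, 31 days; 146 left).
−31 → Dec 31, 1856 (end of Dec, 31 days; 115 left).
−31 → Nov 30, 1856 (end of Nov, 30 days; 84 left).
−30 → Oct 31, 1856 (end of Oct, 31 days; 54 left).
−31 → Sep 30, 1856 (end of Sep, 30 days; 23 left).
−23 → Sep 7, 1856.

September 7, 1856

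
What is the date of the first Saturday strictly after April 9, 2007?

Apr 9, 2007 is a Monday.
From Monday to the next Saturday is 5 days.
Apr 9, 2007 + 5 = Apr 14, 2007.

April 14, 2007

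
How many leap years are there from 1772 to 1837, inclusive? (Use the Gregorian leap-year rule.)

16

Multiples of 4 in [1772,1837]: 17.
Of those, multiples of 100: 1 (not leap unless ÷400).
Multiples of 400: 0.
Leap years = 17 − 1 + 0 = 16.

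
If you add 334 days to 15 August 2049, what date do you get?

July 15, 2050

Aug has 31 days: +17 → Sep 1, 2049 (317 left).
Sep has 30 days: +30 → Oct 1, 2049 (287 left).
Oct has 31 days: +31 → Nov 1, 2049 (256 left).
Nov has 30 days: +30 → Dec 1, 2049 (226 left).
Dec has 31 days: +31 → Jan 1, 2050 (195 left).
Jan has 31 days: +31 → Feb 1, 2050 (164 left).
Feb has 28 days: +28 → Mar 1, 2050 (136 left).
Mar has 31 days: +31 → Apr 1, 2050 (105 left).
Apr has 30 days: +30 → May 1, 2050 (75 left).
May has 31 days: +31 → Jun 1, 2050 (44 left).
Jun has 30 days: +30 → Jul 1, 2050 (14 left).
+14 → Jul 15, 2050.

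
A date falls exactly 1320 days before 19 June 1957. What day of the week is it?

Jun 19, 1957 is a Wednesday.
1320 mod 7 = 4, so 1320 days before a Wednesday is Wednesday − 4 = Saturday.

Saturday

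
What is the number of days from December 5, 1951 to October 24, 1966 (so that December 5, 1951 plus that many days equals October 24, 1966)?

5437

Dec 5, 1951 → Dec 5, 1952: 366 days (Feb 29, 1952 is in that span).
Dec 5, 1952 → Dec 5, 1953: 365 days.
Dec 5, 1953 → Dec 5, 1954: 365 days.
Dec 5, 1954 → Dec 5, 1955: 365 days.
Dec 5, 1955 → Dec 5, 1956: 366 days (Feb 29, 1956 is in that span).
Dec 5, 1956 → Dec 5, 1957: 365 days.
Dec 5, 1957 → Dec 5, 1958: 365 days.
Dec 5, 1958 → Dec 5, 1959: 365 days.
Dec 5, 1959 → Dec 5, 1960: 366 days (Feb 29, 1960 is in that span).
Dec 5, 1960 → Dec 5, 1961: 365 days.
Dec 5, 1961 → Dec 5, 1962: 365 days.
Dec 5, 1962 → Dec 5, 1963: 365 days.
Dec 5, 1963 → Dec 5, 1964: 366 days (Feb 29, 1964 is in that span).
Dec 5, 1964 → Dec 5, 1965: 365 days.
Dec 5, 1965 → Jan 5, 1966: 31 days (December has 31).
Jan 5, 1966 → Feb 5, 1966: 31 days (January has 31).
Feb 5, 1966 → Mar 5, 1966: 28 days (February has 28).
Mar 5, 1966 → Apr 5, 1966: 31 days (March has 31).
Apr 5, 1966 → May 5, 1966: 30 days (April has 30).
May 5, 1966 → Jun 5, 1966: 31 days (May has 31).
Jun 5, 1966 → Jul 5, 1966: 30 days (June has 30).
Jul 5, 1966 → Aug 5, 1966: 31 days (July has 31).
Aug 5, 1966 → Sep 5, 1966: 31 days (August has 31).
Sep 5, 1966 → Oct 5, 1966: 30 days (September has 30).
Oct 5, 1966 → Oct 24, 1966: 19 days.
Total: 5437 days.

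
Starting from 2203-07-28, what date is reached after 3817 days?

January 8, 2214

+366 (one year; includes Feb 29, 2204) → Jul 28, 2204 (3451 left).
+365 (one year) → Jul 28, 2205 (3086 left).
+365 (one year) → Jul 28, 2206 (2721 left).
+365 (one year) → Jul 28, 2207 (2356 left).
+366 (one year; includes Feb 29, 2208) → Jul 28, 2208 (1990 left).
+365 (one year) → Jul 28, 2209 (1625 left).
+365 (one year) → Jul 28, 2210 (1260 left).
+365 (one year) → Jul 28, 2211 (895 left).
+366 (one year; includes Feb 29, 2212) → Jul 28, 2212 (529 left).
+365 (one year) → Jul 28, 2213 (164 left).
Jul has 31 days: +4 → Aug 1, 2213 (160 left).
Aug has 31 days: +31 → Sep 1, 2213 (129 left).
Sep has 30 days: +30 → Oct 1, 2213 (99 left).
Oct has 31 days: +31 → Nov 1, 2213 (68 left).
Nov has 30 days: +30 → Dec 1, 2213 (38 left).
Dec has 31 days: +31 → Jan 1, 2214 (7 left).
+7 → Jan 8, 2214.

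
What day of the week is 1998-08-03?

Monday

Doomsday rule: the anchor day for the 1900s is Wednesday. For year 98: 98÷12 = 8 r 2, and 2÷4 = 0, so 8+2+0 = 10.
Wednesday + 10 ≡ Saturday — that's 1998's doomsday.
In August the doomsday date is Aug 8.
Aug 3 is 5 days before Aug 8; 5 mod 7 = 5, so Saturday − 5 = Monday.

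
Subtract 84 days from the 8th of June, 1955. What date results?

−8 → May 31, 1955 (end of May, 31 days; 76 left).
−31 → Apr 30, 1955 (end of Apr, 30 days; 45 left).
−30 → Mar 31, 1955 (end of Mar, 31 days; 15 left).
−15 → Mar 16, 1955.

March 16, 1955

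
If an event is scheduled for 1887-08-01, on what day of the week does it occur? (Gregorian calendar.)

Monday

Doomsday rule: the anchor day for the 1800s is Friday. For year 87: 87÷12 = 7 r 3, and 3÷4 = 0, so 7+3+0 = 10.
Friday + 10 ≡ Monday — that's 1887's doomsday.
In August the doomsday date is Aug 8.
Aug 1 is 7 days before Aug 8; 7 mod 7 = 0, so Monday − 0 = Monday.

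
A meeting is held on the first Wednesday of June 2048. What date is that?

June 1, 2048 is a Monday.
The first Wednesday is therefore June 3 (2 days later).

June 3, 2048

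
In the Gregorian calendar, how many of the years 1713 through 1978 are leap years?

64

Multiples of 4 in [1713,1978]: 66.
Of those, multiples of 100: 2 (not leap unless ÷400).
Multiples of 400: 0.
Leap years = 66 − 2 + 0 = 64.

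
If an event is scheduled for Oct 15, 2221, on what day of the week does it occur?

Monday

Doomsday rule: the anchor day for the 2200s is Friday. For year 21: 21÷12 = 1 r 9, and 9÷4 = 2, so 1+9+2 = 12.
Friday + 12 ≡ Wednesday — that's 2221's doomsday.
In October the doomsday date is Oct 10.
Oct 15 is 5 days after Oct 10; 5 mod 7 = 5, so Wednesday + 5 = Monday.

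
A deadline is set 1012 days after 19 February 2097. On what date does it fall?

November 28, 2099

+365 (one year) → Feb 19, 2098 (647 left).
+365 (one year) → Feb 19, 2099 (282 left).
Feb has 28 days: +10 → Mar 1, 2099 (272 left).
Mar has 31 days: +31 → Apr 1, 2099 (241 left).
Apr has 30 days: +30 → May 1, 2099 (211 left).
May has 31 days: +31 → Jun 1, 2099 (180 left).
Jun has 30 days: +30 → Jul 1, 2099 (150 left).
Jul has 31 days: +31 → Aug 1, 2099 (119 left).
Aug has 31 days: +31 → Sep 1, 2099 (88 left).
Sep has 30 days: +30 → Oct 1, 2099 (58 left).
Oct has 31 days: +31 → Nov 1, 2099 (27 left).
+27 → Nov 28, 2099.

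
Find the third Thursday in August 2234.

August 1, 2234 is a Friday.
The first Thursday is therefore August 7 (6 days later).
The third Thursday is 7 + 2×7 = August 21.

August 21, 2234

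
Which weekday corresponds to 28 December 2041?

Saturday

January 1, 2041 is a Tuesday.
Jan 1, 2041 → Feb 1, 2041: 31 days (January has 31).
Feb 1, 2041 → Mar 1, 2041: 28 days (February has 28).
Mar 1, 2041 → Apr 1, 2041: 31 days (March has 31).
Apr 1, 2041 → May 1, 2041: 30 days (April has 30).
May 1, 2041 → Jun 1, 2041: 31 days (May has 31).
Jun 1, 2041 → Jul 1, 2041: 30 days (June has 30).
Jul 1, 2041 → Aug 1, 2041: 31 days (July has 31).
Aug 1, 2041 → Sep 1, 2041: 31 days (August has 31).
Sep 1, 2041 → Oct 1, 2041: 30 days (September has 30).
Oct 1, 2041 → Nov 1, 2041: 31 days (October has 31).
Nov 1, 2041 → Dec 1, 2041: 30 days (November has 30).
Dec 1, 2041 → Dec 28, 2041: 27 days.
Total: 361 days.
361 mod 7 = 4, so Tuesday + 4 = Saturday.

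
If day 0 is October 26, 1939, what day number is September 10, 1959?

Oct 26, 1939 → Oct 26, 1940: 366 days (Feb 29, 1940 is in that span).
Oct 26, 1940 → Oct 26, 1941: 365 days.
Oct 26, 1941 → Oct 26, 1942: 365 days.
Oct 26, 1942 → Oct 26, 1943: 365 days.
Oct 26, 1943 → Oct 26, 1944: 366 days (Feb 29, 1944 is in that span).
Oct 26, 1944 → Oct 26, 1945: 365 days.
Oct 26, 1945 → Oct 26, 1946: 365 days.
Oct 26, 1946 → Oct 26, 1947: 365 days.
Oct 26, 1947 → Oct 26, 1948: 366 days (Feb 29, 1948 is in that span).
Oct 26, 1948 → Oct 26, 1949: 365 days.
Oct 26, 1949 → Oct 26, 1950: 365 days.
Oct 26, 1950 → Oct 26, 1951: 365 days.
Oct 26, 1951 → Oct 26, 1952: 366 days (Feb 29, 1952 is in that span).
Oct 26, 1952 → Oct 26, 1953: 365 days.
Oct 26, 1953 → Oct 26, 1954: 365 days.
Oct 26, 1954 → Oct 26, 1955: 365 days.
Oct 26, 1955 → Oct 26, 1956: 366 days (Feb 29, 1956 is in that span).
Oct 26, 1956 → Oct 26, 1957: 365 days.
Oct 26, 1957 → Oct 26, 1958: 365 days.
Oct 26, 1958 → Nov 26, 1958: 31 days (October has 31).
Nov 26, 1958 → Dec 26, 1958: 30 days (November has 30).
Dec 26, 1958 → Jan 26, 1959: 31 days (December has 31).
Jan 26, 1959 → Feb 26, 1959: 31 days (January has 31).
Feb 26, 1959 → Mar 26, 1959: 28 days (February has 28).
Mar 26, 1959 → Apr 26, 1959: 31 days (March has 31).
Apr 26, 1959 → May 26, 1959: 30 days (April has 30).
May 26, 1959 → Jun 26, 1959: 31 days (May has 31).
Jun 26, 1959 → Jul 26, 1959: 30 days (June has 30).
Jul 26, 1959 → Aug 26, 1959: 31 days (July has 31).
Aug 26, 1959 → Sep 10, 1959: 15 days.
Total: 7259 days.

7259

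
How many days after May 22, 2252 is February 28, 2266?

May 22, 2252 → May 22, 2253: 365 days.
May 22, 2253 → May 22, 2254: 365 days.
May 22, 2254 → May 22, 2255: 365 days.
May 22, 2255 → May 22, 2256: 366 days (Feb 29, 2256 is in that span).
May 22, 2256 → May 22, 2257: 365 days.
May 22, 2257 → May 22, 2258: 365 days.
May 22, 2258 → May 22, 2259: 365 days.
May 22, 2259 → May 22, 2260: 366 days (Feb 29, 2260 is in that span).
May 22, 2260 → May 22, 2261: 365 days.
May 22, 2261 → May 22, 2262: 365 days.
May 22, 2262 → May 22, 2263: 365 days.
May 22, 2263 → May 22, 2264: 366 days (Feb 29, 2264 is in that span).
May 22, 2264 → May 22, 2265: 365 days.
May 22, 2265 → Jun 22, 2265: 31 days (May has 31).
Jun 22, 2265 → Jul 22, 2265: 30 days (June has 30).
Jul 22, 2265 → Aug 22, 2265: 31 days (July has 31).
Aug 22, 2265 → Sep 22, 2265: 31 days (August has 31).
Sep 22, 2265 → Oct 22, 2265: 30 days (September has 30).
Oct 22, 2265 → Nov 22, 2265: 31 days (October has 31).
Nov 22, 2265 → Dec 22, 2265: 30 days (November has 30).
Dec 22, 2265 → Jan 22, 2266: 31 days (December has 31).
Jan 22, 2266 → Feb 22, 2266: 31 days (January has 31).
Feb 22, 2266 → Feb 28, 2266: 6 days.
Total: 5030 days.

5030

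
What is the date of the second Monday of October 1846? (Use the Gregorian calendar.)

October 1, 1846 is a Thursday.
The first Monday is therefore October 5 (4 days later).
The second Monday is 5 + 1×7 = October 12.

October 12, 1846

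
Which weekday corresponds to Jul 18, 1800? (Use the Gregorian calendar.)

Doomsday rule: the anchor day for the 1800s is Friday. For year 00: 0÷12 = 0 r 0, and 0÷4 = 0, so 0+0+0 = 0.
Friday + 0 ≡ Friday — that's 1800's doomsday.
In July the doomsday date is Jul 11.
Jul 18 is 7 days after Jul 11; 7 mod 7 = 0, so Friday + 0 = Friday.

Friday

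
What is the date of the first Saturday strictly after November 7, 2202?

November 13, 2202

Nov 7, 2202 is a Sunday.
From Sunday to the next Saturday is 6 days.
Nov 7, 2202 + 6 = Nov 13, 2202.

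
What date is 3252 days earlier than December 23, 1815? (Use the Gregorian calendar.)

−365 (one year) → Dec 23, 1814 (2887 left).
−365 (one year) → Dec 23, 1813 (2522 left).
−365 (one year) → Dec 23, 1812 (2157 left).
−366 (one year; includes Feb 29, 1812) → Dec 23, 1811 (1791 left).
−365 (one year) → Dec 23, 1810 (1426 left).
−365 (one year) → Dec 23, 1809 (1061 left).
−365 (one year) → Dec 23, 1808 (696 left).
−366 (one year; includes Feb 29, 1808) → Dec 23, 1807 (330 left).
−23 → Nov 30, 1807 (end of Nov, 30 days; 307 left).
−30 → Oct 31, 1807 (end of Oct, 31 days; 277 left).
−31 → Sep 30, 1807 (end of Sep, 30 days; 246 left).
−30 → Aug 31, 1807 (end of Aug, 31 days; 216 left).
−31 → Jul 31, 1807 (end of Jul, 31 days; 185 left).
−31 → Jun 30, 1807 (end of Jun, 30 days; 154 left).
−30 → May 31, 1807 (end of May, 31 days; 124 left).
−31 → Apr 30, 1807 (end of Apr, 30 days; 93 left).
−30 → Mar 31, 1807 (end of Mar, 31 days; 63 left).
−31 → Feb 28, 1807 (end of Feb, 28 days; 32 left).
−28 → Jan 31, 1807 (end of Jan, 31 days; 4 left).
−4 → Jan 27, 1807.

January 27, 1807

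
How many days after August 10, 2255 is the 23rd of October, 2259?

Aug 10, 2255 → Aug 10, 2256: 366 days (Feb 29, 2256 is in that span).
Aug 10, 2256 → Aug 10, 2257: 365 days.
Aug 10, 2257 → Aug 10, 2258: 365 days.
Aug 10, 2258 → Aug 10, 2259: 365 days.
Aug 10, 2259 → Sep 10, 2259: 31 days (August has 31).
Sep 10, 2259 → Oct 10, 2259: 30 days (September has 30).
Oct 10, 2259 → Oct 23, 2259: 13 days.
Total: 1535 days.

1535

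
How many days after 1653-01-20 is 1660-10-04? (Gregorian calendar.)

Jan 20, 1653 → Jan 20, 1654: 365 days.
Jan 20, 1654 → Jan 20, 1655: 365 days.
Jan 20, 1655 → Jan 20, 1656: 365 days.
Jan 20, 1656 → Jan 20, 1657: 366 days (Feb 29, 1656 is in that span).
Jan 20, 1657 → Jan 20, 1658: 365 days.
Jan 20, 1658 → Jan 20, 1659: 365 days.
Jan 20, 1659 → Jan 20, 1660: 365 days.
Jan 20, 1660 → Feb 20, 1660: 31 days (January has 31).
Feb 20, 1660 → Mar 20, 1660: 29 days (February has 29).
Mar 20, 1660 → Apr 20, 1660: 31 days (March has 31).
Apr 20, 1660 → May 20, 1660: 30 days (April has 30).
May 20, 1660 → Jun 20, 1660: 31 days (May has 31).
Jun 20, 1660 → Jul 20, 1660: 30 days (June has 30).
Jul 20, 1660 → Aug 20, 1660: 31 days (July has 31).
Aug 20, 1660 → Sep 20, 1660: 31 days (August has 31).
Sep 20, 1660 → Oct 4, 1660: 14 days.
Total: 2814 days.

2814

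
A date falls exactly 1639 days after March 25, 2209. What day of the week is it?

Sunday

First find the weekday of Mar 25, 2209. Doomsday rule: the anchor day for the 2200s is Friday. For year 09: 9÷12 = 0 r 9, and 9÷4 = 2, so 0+9+2 = 11.
Friday + 11 ≡ Tuesday — that's 2209's doomsday.
In March the doomsday date is Mar 14.
Mar 25 is 11 days after Mar 14; 11 mod 7 = 4, so Tuesday + 4 = Saturday.
1639 mod 7 = 1, so 1639 days after a Saturday is Saturday + 1 = Sunday.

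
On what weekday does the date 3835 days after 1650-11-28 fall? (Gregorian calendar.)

Sunday

Nov 28, 1650 is a Monday.
3835 mod 7 = 6, so 3835 days after a Monday is Monday + 6 = Sunday.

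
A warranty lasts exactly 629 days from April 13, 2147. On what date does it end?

+366 (one year; includes Feb 29, 2148) → Apr 13, 2148 (263 left).
Apr has 30 days: +18 → May 1, 2148 (245 left).
May has 31 days: +31 → Jun 1, 2148 (214 left).
Jun has 30 days: +30 → Jul 1, 2148 (184 left).
Jul has 31 days: +31 → Aug 1, 2148 (153 left).
Aug has 31 days: +31 → Sep 1, 2148 (122 left).
Sep has 30 days: +30 → Oct 1, 2148 (92 left).
Oct has 31 days: +31 → Nov 1, 2148 (61 left).
Nov has 30 days: +30 → Dec 1, 2148 (31 left).
Dec has 31 days: +31 → Jan 1, 2149 (0 left).

January 1, 2149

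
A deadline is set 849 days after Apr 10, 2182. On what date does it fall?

+365 (one year) → Apr 10, 2183 (484 left).
+366 (one year; includes Feb 29, 2184) → Apr 10, 2184 (118 left).
Apr has 30 days: +21 → May 1, 2184 (97 left).
May has 31 days: +31 → Jun 1, 2184 (66 left).
Jun has 30 days: +30 → Jul 1, 2184 (36 left).
Jul has 31 days: +31 → Aug 1, 2184 (5 left).
+5 → Aug 6, 2184.

August 6, 2184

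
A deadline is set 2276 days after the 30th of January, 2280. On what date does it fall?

April 24, 2286

+366 (one year; includes Feb 29, 2280) → Jan 30, 2281 (1910 left).
+365 (one year) → Jan 30, 2282 (1545 left).
+365 (one year) → Jan 30, 2283 (1180 left).
+365 (one year) → Jan 30, 2284 (815 left).
+366 (one year; includes Feb 29, 2284) → Jan 30, 2285 (449 left).
+365 (one year) → Jan 30, 2286 (84 left).
Jan has 31 days: +2 → Feb 1, 2286 (82 left).
Feb has 28 days: +28 → Mar 1, 2286 (54 left).
Mar has 31 days: +31 → Apr 1, 2286 (23 left).
+23 → Apr 24, 2286.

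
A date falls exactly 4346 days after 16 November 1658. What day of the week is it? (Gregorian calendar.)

First find the weekday of Nov 16, 1658. Doomsday rule: the anchor day for the 1600s is Tuesday. For year 58: 58÷12 = 4 r 10, and 10÷4 = 2, so 4+10+2 = 16.
Tuesday + 16 ≡ Thursday — that's 1658's doomsday.
In November the doomsday date is Nov 7.
Nov 16 is 9 days after Nov 7; 9 mod 7 = 2, so Thursday + 2 = Saturday.
4346 mod 7 = 6, so 4346 days after a Saturday is Saturday + 6 = Friday.

Friday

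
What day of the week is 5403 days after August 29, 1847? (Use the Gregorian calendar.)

First find the weekday of Aug 29, 1847. Doomsday rule: the anchor day for the 1800s is Friday. For year 47: 47÷12 = 3 r 11, and 11÷4 = 2, so 3+11+2 = 16.
Friday + 16 ≡ Sunday — that's 1847's doomsday.
In August the doomsday date is Aug 8.
Aug 29 is 21 days after Aug 8; 21 mod 7 = 0, so Sunday + 0 = Sunday.
5403 mod 7 = 6, so 5403 days after a Sunday is Sunday + 6 = Saturday.

Saturday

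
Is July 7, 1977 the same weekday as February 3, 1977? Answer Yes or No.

Yes

From Feb 3, 1977 to Jul 7, 1977 is 154 days.
154 mod 7 = 0, so they are the same weekday.
(Feb 3, 1977 is a Thursday; Jul 7, 1977 is a Thursday.)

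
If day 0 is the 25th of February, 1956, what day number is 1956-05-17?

Feb 25, 1956 → Mar 25, 1956: 29 days (February has 29).
Mar 25, 1956 → Apr 25, 1956: 31 days (March has 31).
Apr 25, 1956 → May 17, 1956: 22 days.
Total: 82 days.

82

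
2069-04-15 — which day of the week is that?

Doomsday rule: the anchor day for the 2000s is Tuesday. For year 69: 69÷12 = 5 r 9, and 9÷4 = 2, so 5+9+2 = 16.
Tuesday + 16 ≡ Thursday — that's 2069's doomsday.
In April the doomsday date is Apr 4.
Apr 15 is 11 days after Apr 4; 11 mod 7 = 4, so Thursday + 4 = Monday.

Monday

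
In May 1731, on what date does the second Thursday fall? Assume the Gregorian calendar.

May 10, 1731

May 1, 1731 is a Tuesday.
The first Thursday is therefore May 3 (2 days later).
The second Thursday is 3 + 1×7 = May 10.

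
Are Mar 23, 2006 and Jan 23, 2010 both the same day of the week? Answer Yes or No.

From Mar 23, 2006 to Jan 23, 2010 is 1402 days.
1402 mod 7 = 2, so they are different weekdays.
(Mar 23, 2006 is a Thursday; Jan 23, 2010 is a Saturday.)

No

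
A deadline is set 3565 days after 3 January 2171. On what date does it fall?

+365 (one year) → Jan 3, 2172 (3200 left).
+366 (one year; includes Feb 29, 2172) → Jan 3, 2173 (2834 left).
+365 (one year) → Jan 3, 2174 (2469 left).
+365 (one year) → Jan 3, 2175 (2104 left).
+365 (one year) → Jan 3, 2176 (1739 left).
+366 (one year; includes Feb 29, 2176) → Jan 3, 2177 (1373 left).
+365 (one year) → Jan 3, 2178 (1008 left).
+365 (one year) → Jan 3, 2179 (643 left).
+365 (one year) → Jan 3, 2180 (278 left).
Jan has 31 days: +29 → Feb 1, 2180 (249 left).
Feb has 29 days: +29 → Mar 1, 2180 (220 left).
Mar has 31 days: +31 → Apr 1, 2180 (189 left).
Apr has 30 days: +30 → May 1, 2180 (159 left).
May has 31 days: +31 → Jun 1, 2180 (128 left).
Jun has 30 days: +30 → Jul 1, 2180 (98 left).
Jul has 31 days: +31 → Aug 1, 2180 (67 left).
Aug has 31 days: +31 → Sep 1, 2180 (36 left).
Sep has 30 days: +30 → Oct 1, 2180 (6 left).
+6 → Oct 7, 2180.

October 7, 2180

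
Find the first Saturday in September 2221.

September 1, 2221 is a Saturday.
The first Saturday is therefore September 1 (same day).

September 1, 2221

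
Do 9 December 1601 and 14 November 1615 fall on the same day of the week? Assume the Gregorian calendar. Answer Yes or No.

No

From Dec 9, 1601 to Nov 14, 1615 is 5088 days.
5088 mod 7 = 6, so they are different weekdays.
(Dec 9, 1601 is a Sunday; Nov 14, 1615 is a Saturday.)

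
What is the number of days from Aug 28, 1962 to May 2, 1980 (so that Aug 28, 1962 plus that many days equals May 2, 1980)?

Aug 28, 1962 → Aug 28, 1963: 365 days.
Aug 28, 1963 → Aug 28, 1964: 366 days (Feb 29, 1964 is in that span).
Aug 28, 1964 → Aug 28, 1965: 365 days.
Aug 28, 1965 → Aug 28, 1966: 365 days.
Aug 28, 1966 → Aug 28, 1967: 365 days.
Aug 28, 1967 → Aug 28, 1968: 366 days (Feb 29, 1968 is in that span).
Aug 28, 1968 → Aug 28, 1969: 365 days.
Aug 28, 1969 → Aug 28, 1970: 365 days.
Aug 28, 1970 → Aug 28, 1971: 365 days.
Aug 28, 1971 → Aug 28, 1972: 366 days (Feb 29, 1972 is in that span).
Aug 28, 1972 → Aug 28, 1973: 365 days.
Aug 28, 1973 → Aug 28, 1974: 365 days.
Aug 28, 1974 → Aug 28, 1975: 365 days.
Aug 28, 1975 → Aug 28, 1976: 366 days (Feb 29, 1976 is in that span).
Aug 28, 1976 → Aug 28, 1977: 365 days.
Aug 28, 1977 → Aug 28, 1978: 365 days.
Aug 28, 1978 → Aug 28, 1979: 365 days.
Aug 28, 1979 → Sep 28, 1979: 31 days (August has 31).
Sep 28, 1979 → Oct 28, 1979: 30 days (September has 30).
Oct 28, 1979 → Nov 28, 1979: 31 days (October has 31).
Nov 28, 1979 → Dec 28, 1979: 30 days (November has 30).
Dec 28, 1979 → Jan 28, 1980: 31 days (December has 31).
Jan 28, 1980 → Feb 28, 1980: 31 days (January has 31).
Feb 28, 1980 → Mar 28, 1980: 29 days (February has 29).
Mar 28, 1980 → Apr 28, 1980: 31 days (March has 31).
Apr 28, 1980 → May 2, 1980: 4 days.
Total: 6457 days.

6457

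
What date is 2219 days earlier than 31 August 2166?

−365 (one year) → Aug 31, 2165 (1854 left).
−365 (one year) → Aug 31, 2164 (1489 left).
−366 (one year; includes Feb 29, 2164) → Aug 31, 2163 (1123 left).
−365 (one year) → Aug 31, 2162 (758 left).
−365 (one year) → Aug 31, 2161 (393 left).
−31 → Jul 31, 2161 (end of Jul, 31 days; 362 left).
−31 → Jun 30, 2161 (end of Jun, 30 days; 331 left).
−30 → May 31, 2161 (end of May, 31 days; 301 left).
−31 → Apr 30, 2161 (end of Apr, 30 days; 270 left).
−30 → Mar 31, 2161 (end of Mar, 31 days; 240 left).
−31 → Feb 28, 2161 (end of Feb, 28 days; 209 left).
−28 → Jan 31, 2161 (end of Jan, 31 days; 181 left).
−31 → Dec 31, 2160 (end of Dec, 31 days; 150 left).
−31 → Nov 30, 2160 (end of Nov, 30 days; 119 left).
−30 → Oct 31, 2160 (end of Oct, 31 days; 89 left).
−31 → Sep 30, 2160 (end of Sep, 30 days; 58 left).
−30 → Aug 31, 2160 (end of Aug, 31 days; 28 left).
−28 → Aug 3, 2160.

August 3, 2160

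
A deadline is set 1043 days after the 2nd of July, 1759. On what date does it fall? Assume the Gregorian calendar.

+366 (one year; includes Feb 29, 1760) → Jul 2, 1760 (677 left).
+365 (one year) → Jul 2, 1761 (312 left).
Jul has 31 days: +30 → Aug 1, 1761 (282 left).
Aug has 31 days: +31 → Sep 1, 1761 (251 left).
Sep has 30 days: +30 → Oct 1, 1761 (221 left).
Oct has 31 days: +31 → Nov 1, 1761 (190 left).
Nov has 30 days: +30 → Dec 1, 1761 (160 left).
Dec has 31 days: +31 → Jan 1, 1762 (129 left).
Jan has 31 days: +31 → Feb 1, 1762 (98 left).
Feb has 28 days: +28 → Mar 1, 1762 (70 left).
Mar has 31 days: +31 → Apr 1, 1762 (39 left).
Apr has 30 days: +30 → May 1, 1762 (9 left).
+9 → May 10, 1762.

May 10, 1762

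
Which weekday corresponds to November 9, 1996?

Saturday

Doomsday rule: the anchor day for the 1900s is Wednesday. For year 96: 96÷12 = 8 r 0, and 0÷4 = 0, so 8+0+0 = 8.
Wednesday + 8 ≡ Thursday — that's 1996's doomsday.
In November the doomsday date is Nov 7.
Nov 9 is 2 days after Nov 7; 2 mod 7 = 2, so Thursday + 2 = Saturday.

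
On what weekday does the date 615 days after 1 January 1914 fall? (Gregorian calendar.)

Wednesday

Jan 1, 1914 is a Thursday.
615 mod 7 = 6, so 615 days after a Thursday is Thursday + 6 = Wednesday.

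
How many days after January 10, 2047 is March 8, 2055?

2979

Jan 10, 2047 → Jan 10, 2048: 365 days.
Jan 10, 2048 → Jan 10, 2049: 366 days (Feb 29, 2048 is in that span).
Jan 10, 2049 → Jan 10, 2050: 365 days.
Jan 10, 2050 → Jan 10, 2051: 365 days.
Jan 10, 2051 → Jan 10, 2052: 365 days.
Jan 10, 2052 → Jan 10, 2053: 366 days (Feb 29, 2052 is in that span).
Jan 10, 2053 → Jan 10, 2054: 365 days.
Jan 10, 2054 → Jan 10, 2055: 365 days.
Jan 10, 2055 → Feb 10, 2055: 31 days (January has 31).
Feb 10, 2055 → Mar 8, 2055: 26 days.
Total: 2979 days.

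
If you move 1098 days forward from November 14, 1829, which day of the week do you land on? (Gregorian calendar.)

First find the weekday of Nov 14, 1829. Doomsday rule: the anchor day for the 1800s is Friday. For year 29: 29÷12 = 2 r 5, and 5÷4 = 1, so 2+5+1 = 8.
Friday + 8 ≡ Saturday — that's 1829's doomsday.
In November the doomsday date is Nov 7.
Nov 14 is 7 days after Nov 7; 7 mod 7 = 0, so Saturday + 0 = Saturday.
1098 mod 7 = 6, so 1098 days after a Saturday is Saturday + 6 = Friday.

Friday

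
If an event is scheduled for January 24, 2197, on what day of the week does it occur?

Tuesday

Doomsday rule: the anchor day for the 2100s is Sunday. For year 97: 97÷12 = 8 r 1, and 1÷4 = 0, so 8+1+0 = 9.
Sunday + 9 ≡ Tuesday — that's 2197's doomsday.
In January the doomsday date is Jan 3 (2197 is not a leap year).
Jan 24 is 21 days after Jan 3; 21 mod 7 = 0, so Tuesday + 0 = Tuesday.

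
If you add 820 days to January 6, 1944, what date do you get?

+366 (one year; includes Feb 29, 1944) → Jan 6, 1945 (454 left).
+365 (one year) → Jan 6, 1946 (89 left).
Jan has 31 days: +26 → Feb 1, 1946 (63 left).
Feb has 28 days: +28 → Mar 1, 1946 (35 left).
Mar has 31 days: +31 → Apr 1, 1946 (4 left).
+4 → Apr 5, 1946.

April 5, 1946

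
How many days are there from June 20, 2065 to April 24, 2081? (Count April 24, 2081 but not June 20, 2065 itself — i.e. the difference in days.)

Jun 20, 2065 → Jun 20, 2066: 365 days.
Jun 20, 2066 → Jun 20, 2067: 365 days.
Jun 20, 2067 → Jun 20, 2068: 366 days (Feb 29, 2068 is in that span).
Jun 20, 2068 → Jun 20, 2069: 365 days.
Jun 20, 2069 → Jun 20, 2070: 365 days.
Jun 20, 2070 → Jun 20, 2071: 365 days.
Jun 20, 2071 → Jun 20, 2072: 366 days (Feb 29, 2072 is in that span).
Jun 20, 2072 → Jun 20, 2073: 365 days.
Jun 20, 2073 → Jun 20, 2074: 365 days.
Jun 20, 2074 → Jun 20, 2075: 365 days.
Jun 20, 2075 → Jun 20, 2076: 366 days (Feb 29, 2076 is in that span).
Jun 20, 2076 → Jun 20, 2077: 365 days.
Jun 20, 2077 → Jun 20, 2078: 365 days.
Jun 20, 2078 → Jun 20, 2079: 365 days.
Jun 20, 2079 → Jun 20, 2080: 366 days (Feb 29, 2080 is in that span).
Jun 20, 2080 → Jul 20, 2080: 30 days (June has 30).
Jul 20, 2080 → Aug 20, 2080: 31 days (July has 31).
Aug 20, 2080 → Sep 20, 2080: 31 days (August has 31).
Sep 20, 2080 → Oct 20, 2080: 30 days (September has 30).
Oct 20, 2080 → Nov 20, 2080: 31 days (October has 31).
Nov 20, 2080 → Dec 20, 2080: 30 days (November has 30).
Dec 20, 2080 → Jan 20, 2081: 31 days (December has 31).
Jan 20, 2081 → Feb 20, 2081: 31 days (January has 31).
Feb 20, 2081 → Mar 20, 2081: 28 days (February has 28).
Mar 20, 2081 → Apr 20, 2081: 31 days (March has 31).
Apr 20, 2081 → Apr 24, 2081: 4 days.
Total: 5787 days.

5787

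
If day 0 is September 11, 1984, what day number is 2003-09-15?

Sep 11, 1984 → Sep 11, 1985: 365 days.
Sep 11, 1985 → Sep 11, 1986: 365 days.
Sep 11, 1986 → Sep 11, 1987: 365 days.
Sep 11, 1987 → Sep 11, 1988: 366 days (Feb 29, 1988 is in that span).
Sep 11, 1988 → Sep 11, 1989: 365 days.
Sep 11, 1989 → Sep 11, 1990: 365 days.
Sep 11, 1990 → Sep 11, 1991: 365 days.
Sep 11, 1991 → Sep 11, 1992: 366 days (Feb 29, 1992 is in that span).
Sep 11, 1992 → Sep 11, 1993: 365 days.
Sep 11, 1993 → Sep 11, 1994: 365 days.
Sep 11, 1994 → Sep 11, 1995: 365 days.
Sep 11, 1995 → Sep 11, 1996: 366 days (Feb 29, 1996 is in that span).
Sep 11, 1996 → Sep 11, 1997: 365 days.
Sep 11, 1997 → Sep 11, 1998: 365 days.
Sep 11, 1998 → Sep 11, 1999: 365 days.
Sep 11, 1999 → Sep 11, 2000: 366 days (Feb 29, 2000 is in that span).
Sep 11, 2000 → Sep 11, 2001: 365 days.
Sep 11, 2001 → Sep 11, 2002: 365 days.
Sep 11, 2002 → Oct 11, 2002: 30 days (September has 30).
Oct 11, 2002 → Nov 11, 2002: 31 days (October has 31).
Nov 11, 2002 → Dec 11, 2002: 30 days (November has 30).
Dec 11, 2002 → Jan 11, 2003: 31 days (December has 31).
Jan 11, 2003 → Feb 11, 2003: 31 days (January has 31).
Feb 11, 2003 → Mar 11, 2003: 28 days (February has 28).
Mar 11, 2003 → Apr 11, 2003: 31 days (March has 31).
Apr 11, 2003 → May 11, 2003: 30 days (April has 30).
May 11, 2003 → Jun 11, 2003: 31 days (May has 31).
Jun 11, 2003 → Jul 11, 2003: 30 days (June has 30).
Jul 11, 2003 → Aug 11, 2003: 31 days (July has 31).
Aug 11, 2003 → Sep 11, 2003: 31 days (August has 31).
Sep 11, 2003 → Sep 15, 2003: 4 days.
Total: 6943 days.

6943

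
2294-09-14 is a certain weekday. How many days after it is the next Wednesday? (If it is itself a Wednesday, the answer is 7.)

Sep 14, 2294 is a Friday.
From Friday to the next Wednesday is 5 days.

5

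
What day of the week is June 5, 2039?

Sunday

Doomsday rule: the anchor day for the 2000s is Tuesday. For year 39: 39÷12 = 3 r 3, and 3÷4 = 0, so 3+3+0 = 6.
Tuesday + 6 ≡ Monday — that's 2039's doomsday.
In June the doomsday date is Jun 6.
Jun 5 is 1 day before Jun 6; 1 mod 7 = 1, so Monday − 1 = Sunday.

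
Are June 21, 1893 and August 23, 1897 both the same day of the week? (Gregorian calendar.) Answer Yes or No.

From Jun 21, 1893 to Aug 23, 1897 is 1524 days.
1524 mod 7 = 5, so they are different weekdays.
(Jun 21, 1893 is a Wednesday; Aug 23, 1897 is a Monday.)

No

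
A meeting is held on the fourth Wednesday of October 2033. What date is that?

October 26, 2033

October 1, 2033 is a Saturday.
The first Wednesday is therefore October 5 (4 days later).
The fourth Wednesday is 5 + 3×7 = October 26.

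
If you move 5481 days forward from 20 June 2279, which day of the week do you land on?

First find the weekday of Jun 20, 2279. Doomsday rule: the anchor day for the 2200s is Friday. For year 79: 79÷12 = 6 r 7, and 7÷4 = 1, so 6+7+1 = 14.
Friday + 14 ≡ Friday — that's 2279's doomsday.
In June the doomsday date is Jun 6.
Jun 20 is 14 days after Jun 6; 14 mod 7 = 0, so Friday + 0 = Friday.
5481 mod 7 = 0, so 5481 days after a Friday is Friday + 0 = Friday.

Friday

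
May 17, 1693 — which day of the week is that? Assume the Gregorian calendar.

Doomsday rule: the anchor day for the 1600s is Tuesday. For year 93: 93÷12 = 7 r 9, and 9÷4 = 2, so 7+9+2 = 18.
Tuesday + 18 ≡ Saturday — that's 1693's doomsday.
In May the doomsday date is May 9.
May 17 is 8 days after May 9; 8 mod 7 = 1, so Saturday + 1 = Sunday.

Sunday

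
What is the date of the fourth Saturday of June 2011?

June 25, 2011

June 1, 2011 is a Wednesday.
The first Saturday is therefore June 4 (3 days later).
The fourth Saturday is 4 + 3×7 = June 25.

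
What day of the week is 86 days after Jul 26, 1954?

First find the weekday of Jul 26, 1954. Doomsday rule: the anchor day for the 1900s is Wednesday. For year 54: 54÷12 = 4 r 6, and 6÷4 = 1, so 4+6+1 = 11.
Wednesday + 11 ≡ Sunday — that's 1954's doomsday.
In July the doomsday date is Jul 11.
Jul 26 is 15 days after Jul 11; 15 mod 7 = 1, so Sunday + 1 = Monday.
86 mod 7 = 2, so 86 days after a Monday is Monday + 2 = Wednesday.

Wednesday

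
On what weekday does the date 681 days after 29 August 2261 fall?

Saturday

Aug 29, 2261 is a Thursday.
681 mod 7 = 2, so 681 days after a Thursday is Thursday + 2 = Saturday.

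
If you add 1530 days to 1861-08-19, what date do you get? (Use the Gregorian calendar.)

October 27, 1865

+365 (one year) → Aug 19, 1862 (1165 left).
+365 (one year) → Aug 19, 1863 (800 left).
+366 (one year; includes Feb 29, 1864) → Aug 19, 1864 (434 left).
+365 (one year) → Aug 19, 1865 (69 left).
Aug has 31 days: +13 → Sep 1, 1865 (56 left).
Sep has 30 days: +30 → Oct 1, 1865 (26 left).
+26 → Oct 27, 1865.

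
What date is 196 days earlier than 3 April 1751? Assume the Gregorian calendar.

September 19, 1750

−3 → Mar 31, 1751 (end of Mar, 31 days; 193 left).
−31 → Feb 28, 1751 (end of Feb, 28 days; 162 left).
−28 → Jan 31, 1751 (end of Jan, 31 days; 134 left).
−31 → Dec 31, 1750 (end of Dec, 31 days; 103 left).
−31 → Nov 30, 1750 (end of Nov, 30 days; 72 left).
−30 → Oct 31, 1750 (end of Oct, 31 days; 42 left).
−31 → Sep 30, 1750 (end of Sep, 30 days; 11 left).
−11 → Sep 19, 1750.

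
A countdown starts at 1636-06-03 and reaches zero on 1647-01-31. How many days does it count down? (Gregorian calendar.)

3894

Jun 3, 1636 → Jun 3, 1637: 365 days.
Jun 3, 1637 → Jun 3, 1638: 365 days.
Jun 3, 1638 → Jun 3, 1639: 365 days.
Jun 3, 1639 → Jun 3, 1640: 366 days (Feb 29, 1640 is in that span).
Jun 3, 1640 → Jun 3, 1641: 365 days.
Jun 3, 1641 → Jun 3, 1642: 365 days.
Jun 3, 1642 → Jun 3, 1643: 365 days.
Jun 3, 1643 → Jun 3, 1644: 366 days (Feb 29, 1644 is in that span).
Jun 3, 1644 → Jun 3, 1645: 365 days.
Jun 3, 1645 → Jun 3, 1646: 365 days.
Jun 3, 1646 → Jul 3, 1646: 30 days (June has 30).
Jul 3, 1646 → Aug 3, 1646: 31 days (July has 31).
Aug 3, 1646 → Sep 3, 1646: 31 days (August has 31).
Sep 3, 1646 → Oct 3, 1646: 30 days (September has 30).
Oct 3, 1646 → Nov 3, 1646: 31 days (October has 31).
Nov 3, 1646 → Dec 3, 1646: 30 days (November has 30).
Dec 3, 1646 → Jan 3, 1647: 31 days (December has 31).
Jan 3, 1647 → Jan 31, 1647: 28 days.
Total: 3894 days.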